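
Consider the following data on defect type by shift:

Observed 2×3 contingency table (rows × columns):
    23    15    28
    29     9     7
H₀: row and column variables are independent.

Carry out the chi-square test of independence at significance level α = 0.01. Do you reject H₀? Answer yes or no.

reject H₀: yes

Row totals [66, 45], col totals [52, 24, 35], n=111
χ² = (23−30.92)²/30.92 + (15−14.27)²/14.27 + (28−20.81)²/20.81 + (29−21.08)²/21.08 + (9−9.73)²/9.73 + (7−14.19)²/14.19 = 11.2210
df = 2
p-value (upper-tail) = 0.00366
At α=0.01: p < α → reject H₀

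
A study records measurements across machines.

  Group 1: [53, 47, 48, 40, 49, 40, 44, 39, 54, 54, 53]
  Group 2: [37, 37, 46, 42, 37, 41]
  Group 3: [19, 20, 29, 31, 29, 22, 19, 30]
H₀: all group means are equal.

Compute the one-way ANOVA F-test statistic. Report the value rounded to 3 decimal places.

test statistic = 42.505

Group means [47.36, 40.00, 24.88], grand mean 38.400
SSB = Σnᵢ(x̄ᵢ−x̄)² = 2362.580; SSW = ΣΣ(x−x̄ᵢ)² = 611.420
MSB = 2362.580/2 = 1181.2898; MSW = 611.420/22 = 27.7918
F = MSB/MSW = 42.5049
df = (2, 22)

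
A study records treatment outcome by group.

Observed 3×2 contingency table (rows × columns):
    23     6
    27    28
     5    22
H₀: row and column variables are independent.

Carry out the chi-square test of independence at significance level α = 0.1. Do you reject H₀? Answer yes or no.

reject H₀: yes

Row totals [29, 55, 27], col totals [55, 56], n=111
χ² = (23−14.37)²/14.37 + (6−14.63)²/14.63 + (27−27.25)²/27.25 + (28−27.75)²/27.75 + (5−13.38)²/13.38 + (22−13.62)²/13.62 = 20.6801
df = 2
p-value (upper-tail) = 0.00003
At α=0.1: p < α → reject H₀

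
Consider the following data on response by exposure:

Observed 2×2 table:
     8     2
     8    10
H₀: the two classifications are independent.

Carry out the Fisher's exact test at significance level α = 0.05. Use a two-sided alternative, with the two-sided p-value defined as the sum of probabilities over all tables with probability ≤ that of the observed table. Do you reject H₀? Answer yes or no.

reject H₀: no

Margins: r₁=10, r₂=18, c₁=16, c₂=12, n=28
p_obs = C(10,8)·C(18,8)/C(28,16); sum pmf over tables with pmf ≤ p_obs
p-value (two-sided) = 0.11439
At α=0.05: p ≥ α → fail to reject H₀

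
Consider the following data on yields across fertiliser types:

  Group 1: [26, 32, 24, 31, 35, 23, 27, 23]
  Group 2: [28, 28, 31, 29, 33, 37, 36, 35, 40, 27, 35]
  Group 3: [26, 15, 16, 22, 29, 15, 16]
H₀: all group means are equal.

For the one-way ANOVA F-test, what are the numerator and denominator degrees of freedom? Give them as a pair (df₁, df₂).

degrees of freedom = [2, 23]

k = 3 groups, N = 26 total
df = (k−1, N−k) = (3−1, 26−3) = (2, 23)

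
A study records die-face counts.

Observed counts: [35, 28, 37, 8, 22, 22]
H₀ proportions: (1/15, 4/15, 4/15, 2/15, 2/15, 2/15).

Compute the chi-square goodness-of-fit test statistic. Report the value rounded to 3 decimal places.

test statistic = 72.926

n = 152; E_i = n·p_i = [10.13, 40.53, 40.53, 20.27, 20.27, 20.27]
χ² = (35−10.13)²/10.13 + (28−40.53)²/40.53 + (37−40.53)²/40.53 + (8−20.27)²/20.27 + (22−20.27)²/20.27 + (22−20.27)²/20.27 = 72.9260
df = 5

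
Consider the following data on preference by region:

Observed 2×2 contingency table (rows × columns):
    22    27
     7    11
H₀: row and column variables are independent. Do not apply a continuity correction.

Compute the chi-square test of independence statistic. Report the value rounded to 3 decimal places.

test statistic = 0.194

Row totals [49, 18], col totals [29, 38], n=67
χ² = (22−21.21)²/21.21 + (27−27.79)²/27.79 + (7−7.79)²/7.79 + (11−10.21)²/10.21 = 0.1936
df = 1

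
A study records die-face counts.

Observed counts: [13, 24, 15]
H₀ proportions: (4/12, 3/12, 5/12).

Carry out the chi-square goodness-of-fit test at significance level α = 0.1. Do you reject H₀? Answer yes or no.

reject H₀: yes

n = 52; E_i = n·p_i = [17.33, 13.00, 21.67]
χ² = (13−17.33)²/17.33 + (24−13.00)²/13.00 + (15−21.67)²/21.67 = 12.4423
df = 2
p-value (upper-tail) = 0.00199
At α=0.1: p < α → reject H₀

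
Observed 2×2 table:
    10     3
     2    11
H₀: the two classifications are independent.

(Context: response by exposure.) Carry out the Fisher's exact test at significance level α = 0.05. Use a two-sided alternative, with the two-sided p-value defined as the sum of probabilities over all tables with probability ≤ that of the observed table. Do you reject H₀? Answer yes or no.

reject H₀: yes

Margins: r₁=13, r₂=13, c₁=12, c₂=14, n=26
p_obs = C(13,10)·C(13,2)/C(26,12); sum pmf over tables with pmf ≤ p_obs
p-value (two-sided) = 0.00483
At α=0.05: p < α → reject H₀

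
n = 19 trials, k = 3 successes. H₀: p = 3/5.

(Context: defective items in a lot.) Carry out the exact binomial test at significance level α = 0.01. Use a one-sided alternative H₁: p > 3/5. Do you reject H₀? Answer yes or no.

Exact binomial: n=19, k=3, p₀=3/5=0.6000
P(X≥3) from Σ C(n,i)·p₀^i·(1−p₀)^(n−i)
p-value (one-sided, H₁ greater) = 0.99999
At α=0.01: p ≥ α → fail to reject H₀

reject H₀: no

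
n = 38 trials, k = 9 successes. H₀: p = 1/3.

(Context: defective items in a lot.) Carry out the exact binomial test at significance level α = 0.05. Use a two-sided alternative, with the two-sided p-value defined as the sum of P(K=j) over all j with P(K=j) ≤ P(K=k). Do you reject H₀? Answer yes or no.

Exact binomial: n=38, k=9, p₀=1/3=0.3333
P(X=j) = C(n,j)·p₀^j·(1−p₀)^(n−j); p = Σ P(X=j) over j with P(X=j) ≤ P(X=9)
p-value (two-sided) = 0.23227
At α=0.05: p ≥ α → fail to reject H₀

reject H₀: no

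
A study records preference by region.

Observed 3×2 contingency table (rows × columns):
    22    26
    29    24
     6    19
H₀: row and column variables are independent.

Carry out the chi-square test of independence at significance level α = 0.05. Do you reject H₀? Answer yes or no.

Row totals [48, 53, 25], col totals [57, 69], n=126
χ² = (22−21.71)²/21.71 + (26−26.29)²/26.29 + (29−23.98)²/23.98 + (24−29.02)²/29.02 + (6−11.31)²/11.31 + (19−13.69)²/13.69 = 6.4810
df = 2
p-value (upper-tail) = 0.03915
At α=0.05: p < α → reject H₀

reject H₀: yes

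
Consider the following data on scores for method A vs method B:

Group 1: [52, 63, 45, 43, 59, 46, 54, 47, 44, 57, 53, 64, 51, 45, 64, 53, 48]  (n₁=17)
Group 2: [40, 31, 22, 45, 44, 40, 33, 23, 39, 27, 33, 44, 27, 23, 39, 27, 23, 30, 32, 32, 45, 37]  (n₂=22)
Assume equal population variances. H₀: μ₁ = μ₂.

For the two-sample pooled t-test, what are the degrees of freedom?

degrees of freedom = 37

df = n₁ + n₂ − 2 = 17 + 22 − 2 = 37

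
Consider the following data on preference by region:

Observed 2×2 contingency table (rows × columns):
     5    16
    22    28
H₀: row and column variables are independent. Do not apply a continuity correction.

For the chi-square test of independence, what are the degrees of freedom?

df = (r−1)(c−1) = (2−1)·(2−1) = 1

degrees of freedom = 1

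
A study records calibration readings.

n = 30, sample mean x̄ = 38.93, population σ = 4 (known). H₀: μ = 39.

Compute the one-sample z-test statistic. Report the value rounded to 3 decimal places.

test statistic = -0.096

SE = σ/√n = 4/√30 = 0.7303
z = (x̄−μ₀)/SE = (38.93−39)/0.7303 = -0.0959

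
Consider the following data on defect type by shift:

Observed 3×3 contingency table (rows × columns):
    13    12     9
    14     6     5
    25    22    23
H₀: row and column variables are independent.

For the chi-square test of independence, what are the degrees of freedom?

degrees of freedom = 4

df = (r−1)(c−1) = (3−1)·(3−1) = 4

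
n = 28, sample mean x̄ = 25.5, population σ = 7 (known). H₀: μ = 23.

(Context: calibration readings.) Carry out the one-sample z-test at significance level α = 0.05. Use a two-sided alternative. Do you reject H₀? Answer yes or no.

SE = σ/√n = 7/√28 = 1.3229
z = (x̄−μ₀)/SE = (25.5−23)/1.3229 = 1.8898
p-value (two-sided) = 0.05878
At α=0.05: p ≥ α → fail to reject H₀

reject H₀: no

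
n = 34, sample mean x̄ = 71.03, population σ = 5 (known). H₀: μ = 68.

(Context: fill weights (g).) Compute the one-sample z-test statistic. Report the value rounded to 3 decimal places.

test statistic = 3.534

SE = σ/√n = 5/√34 = 0.8575
z = (x̄−μ₀)/SE = (71.03−68)/0.8575 = 3.5336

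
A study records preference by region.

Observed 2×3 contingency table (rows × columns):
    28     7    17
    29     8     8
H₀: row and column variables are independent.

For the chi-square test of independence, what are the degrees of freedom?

df = (r−1)(c−1) = (2−1)·(3−1) = 2

degrees of freedom = 2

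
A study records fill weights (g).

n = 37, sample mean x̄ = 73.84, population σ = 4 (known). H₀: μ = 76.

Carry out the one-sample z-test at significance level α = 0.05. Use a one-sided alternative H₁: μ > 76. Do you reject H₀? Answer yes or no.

reject H₀: no

SE = σ/√n = 4/√37 = 0.6576
z = (x̄−μ₀)/SE = (73.84−76)/0.6576 = -3.2847
p-value (one-sided, H₁ greater) = 0.99949
At α=0.05: p ≥ α → fail to reject H₀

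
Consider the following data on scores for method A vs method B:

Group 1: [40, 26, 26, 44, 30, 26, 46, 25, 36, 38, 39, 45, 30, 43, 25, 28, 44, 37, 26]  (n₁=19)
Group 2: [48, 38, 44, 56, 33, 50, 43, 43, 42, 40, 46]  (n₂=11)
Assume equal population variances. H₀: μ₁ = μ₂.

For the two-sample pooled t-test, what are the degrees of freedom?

degrees of freedom = 28

df = n₁ + n₂ − 2 = 19 + 11 − 2 = 28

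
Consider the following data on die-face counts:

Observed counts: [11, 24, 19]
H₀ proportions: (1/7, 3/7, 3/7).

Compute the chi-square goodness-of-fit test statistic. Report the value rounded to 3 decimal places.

test statistic = 2.173

n = 54; E_i = n·p_i = [7.71, 23.14, 23.14]
χ² = (11−7.71)²/7.71 + (24−23.14)²/23.14 + (19−23.14)²/23.14 = 2.1728
df = 2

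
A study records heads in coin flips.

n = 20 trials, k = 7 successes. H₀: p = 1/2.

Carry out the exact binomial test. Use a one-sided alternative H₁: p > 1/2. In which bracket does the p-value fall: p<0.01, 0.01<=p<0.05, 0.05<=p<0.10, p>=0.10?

Exact binomial: n=20, k=7, p₀=1/2=0.5000
P(X≥7) from Σ C(n,i)·p₀^i·(1−p₀)^(n−i)
p-value (one-sided, H₁ greater) = 0.94234
→ bracket: p>=0.10

p-value bracket: p>=0.10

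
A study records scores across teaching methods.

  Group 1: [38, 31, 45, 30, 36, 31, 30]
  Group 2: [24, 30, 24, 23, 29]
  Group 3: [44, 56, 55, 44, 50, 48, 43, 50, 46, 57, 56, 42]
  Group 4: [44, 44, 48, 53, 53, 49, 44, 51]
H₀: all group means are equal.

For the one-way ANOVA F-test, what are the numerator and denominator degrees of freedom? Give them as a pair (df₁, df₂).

degrees of freedom = [3, 28]

k = 4 groups, N = 32 total
df = (k−1, N−k) = (4−1, 32−4) = (3, 28)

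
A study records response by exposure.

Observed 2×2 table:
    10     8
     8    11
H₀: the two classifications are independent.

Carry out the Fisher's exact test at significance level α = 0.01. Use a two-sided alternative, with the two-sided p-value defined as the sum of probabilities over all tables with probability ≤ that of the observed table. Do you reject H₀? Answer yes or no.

reject H₀: no

Margins: r₁=18, r₂=19, c₁=18, c₂=19, n=37
p_obs = C(18,10)·C(19,8)/C(37,18); sum pmf over tables with pmf ≤ p_obs
p-value (two-sided) = 0.51712
At α=0.01: p ≥ α → fail to reject H₀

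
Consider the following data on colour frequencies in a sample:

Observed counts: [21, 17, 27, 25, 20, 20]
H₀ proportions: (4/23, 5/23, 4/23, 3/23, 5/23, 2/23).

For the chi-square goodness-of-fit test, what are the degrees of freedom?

df = k − 1 = 6 − 1 = 5

degrees of freedom = 5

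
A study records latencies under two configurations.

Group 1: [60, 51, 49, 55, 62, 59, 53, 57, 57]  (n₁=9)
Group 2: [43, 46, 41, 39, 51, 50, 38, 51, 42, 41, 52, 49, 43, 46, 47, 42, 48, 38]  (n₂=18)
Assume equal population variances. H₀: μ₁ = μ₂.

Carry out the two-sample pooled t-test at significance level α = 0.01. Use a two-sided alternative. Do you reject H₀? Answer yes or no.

reject H₀: yes

x̄₁=55.889, s₁=4.285, n₁=9
x̄₂=44.833, s₂=4.656, n₂=18
s_p² = [8·4.285² + 17·4.656²]/25 = 20.6156
SE = √(s_p²·(1/9+1/18)) = 1.8536
t = (55.889−44.833)/1.8536 = 5.9643
df = 25
p-value (two-sided) = 0.00000
At α=0.01: p < α → reject H₀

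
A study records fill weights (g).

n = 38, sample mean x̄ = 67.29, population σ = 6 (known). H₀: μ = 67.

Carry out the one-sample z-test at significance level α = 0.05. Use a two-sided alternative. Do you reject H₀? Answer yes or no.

SE = σ/√n = 6/√38 = 0.9733
z = (x̄−μ₀)/SE = (67.29−67)/0.9733 = 0.2979
p-value (two-sided) = 0.76574
At α=0.05: p ≥ α → fail to reject H₀

reject H₀: no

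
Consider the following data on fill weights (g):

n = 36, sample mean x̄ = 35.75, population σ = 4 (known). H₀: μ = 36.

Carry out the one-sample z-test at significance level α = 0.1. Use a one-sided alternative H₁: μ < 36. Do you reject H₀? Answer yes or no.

reject H₀: no

SE = σ/√n = 4/√36 = 0.6667
z = (x̄−μ₀)/SE = (35.75−36)/0.6667 = -0.3750
p-value (one-sided, H₁ less) = 0.35383
At α=0.1: p ≥ α → fail to reject H₀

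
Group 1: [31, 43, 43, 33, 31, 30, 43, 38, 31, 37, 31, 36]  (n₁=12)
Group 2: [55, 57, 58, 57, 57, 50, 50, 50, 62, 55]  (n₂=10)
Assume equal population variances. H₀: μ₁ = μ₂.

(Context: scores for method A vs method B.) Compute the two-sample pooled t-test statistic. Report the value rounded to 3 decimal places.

x̄₁=35.583, s₁=5.178, n₁=12
x̄₂=55.100, s₂=4.012, n₂=10
s_p² = [11·5.178² + 9·4.012²]/20 = 21.9908
SE = √(s_p²·(1/12+1/10)) = 2.0079
t = (35.583−55.100)/2.0079 = -9.7200
df = 20

test statistic = -9.720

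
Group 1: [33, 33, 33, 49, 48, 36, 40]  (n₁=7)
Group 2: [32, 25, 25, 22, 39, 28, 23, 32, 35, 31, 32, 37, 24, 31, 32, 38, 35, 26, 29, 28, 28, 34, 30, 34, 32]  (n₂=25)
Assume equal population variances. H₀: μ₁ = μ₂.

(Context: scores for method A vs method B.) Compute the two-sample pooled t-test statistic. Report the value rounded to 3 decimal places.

test statistic = 3.749

x̄₁=38.857, s₁=7.058, n₁=7
x̄₂=30.480, s₂=4.656, n₂=25
s_p² = [6·7.058² + 24·4.656²]/30 = 27.3032
SE = √(s_p²·(1/7+1/25)) = 2.2344
t = (38.857−30.480)/2.2344 = 3.7492
df = 30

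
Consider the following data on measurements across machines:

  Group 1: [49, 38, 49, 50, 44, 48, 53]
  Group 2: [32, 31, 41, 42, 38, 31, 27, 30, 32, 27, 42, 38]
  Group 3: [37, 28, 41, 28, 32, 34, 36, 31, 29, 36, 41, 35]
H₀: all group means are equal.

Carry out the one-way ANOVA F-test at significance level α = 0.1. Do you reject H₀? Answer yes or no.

reject H₀: yes

Group means [47.29, 34.25, 34.00], grand mean 37.097
SSB = Σnᵢ(x̄ᵢ−x̄)² = 939.031; SSW = ΣΣ(x−x̄ᵢ)² = 717.679
MSB = 939.031/2 = 469.5156; MSW = 717.679/28 = 25.6314
F = MSB/MSW = 18.3180
df = (2, 28)
p-value (upper-tail) = 0.00001
At α=0.1: p < α → reject H₀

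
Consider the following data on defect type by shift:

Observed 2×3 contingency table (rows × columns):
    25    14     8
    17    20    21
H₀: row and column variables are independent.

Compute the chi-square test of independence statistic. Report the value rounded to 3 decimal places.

Row totals [47, 58], col totals [42, 34, 29], n=105
χ² = (25−18.80)²/18.80 + (14−15.22)²/15.22 + (8−12.98)²/12.98 + (17−23.20)²/23.20 + (20−18.78)²/18.78 + (21−16.02)²/16.02 = 7.3384
df = 2

test statistic = 7.338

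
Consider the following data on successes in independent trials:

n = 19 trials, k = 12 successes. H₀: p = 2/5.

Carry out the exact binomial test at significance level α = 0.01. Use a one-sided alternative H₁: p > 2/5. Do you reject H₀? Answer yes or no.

Exact binomial: n=19, k=12, p₀=2/5=0.4000
P(X≥12) from Σ C(n,i)·p₀^i·(1−p₀)^(n−i)
p-value (one-sided, H₁ greater) = 0.03523
At α=0.01: p ≥ α → fail to reject H₀

reject H₀: no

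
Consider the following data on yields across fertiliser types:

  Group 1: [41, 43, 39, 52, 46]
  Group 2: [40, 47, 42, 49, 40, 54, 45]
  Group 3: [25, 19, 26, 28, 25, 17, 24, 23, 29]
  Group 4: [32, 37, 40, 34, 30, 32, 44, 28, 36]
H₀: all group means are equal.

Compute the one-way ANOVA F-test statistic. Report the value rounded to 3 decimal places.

Group means [44.20, 45.29, 24.00, 34.78], grand mean 35.567
SSB = Σnᵢ(x̄ᵢ−x̄)² = 2243.583; SSW = ΣΣ(x−x̄ᵢ)² = 587.784
MSB = 2243.583/3 = 747.8608; MSW = 587.784/26 = 22.6071
F = MSB/MSW = 33.0808
df = (3, 26)

test statistic = 33.081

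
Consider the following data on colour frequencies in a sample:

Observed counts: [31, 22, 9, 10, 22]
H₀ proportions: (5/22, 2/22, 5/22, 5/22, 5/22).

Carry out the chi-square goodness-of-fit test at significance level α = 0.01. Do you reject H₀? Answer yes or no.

reject H₀: yes

n = 94; E_i = n·p_i = [21.36, 8.55, 21.36, 21.36, 21.36]
χ² = (31−21.36)²/21.36 + (22−8.55)²/8.55 + (9−21.36)²/21.36 + (10−21.36)²/21.36 + (22−21.36)²/21.36 = 38.7489
df = 4
p-value (upper-tail) = 0.00000
At α=0.01: p < α → reject H₀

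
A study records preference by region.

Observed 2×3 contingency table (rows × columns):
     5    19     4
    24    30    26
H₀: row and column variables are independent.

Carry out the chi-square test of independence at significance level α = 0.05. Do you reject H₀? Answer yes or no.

Row totals [28, 80], col totals [29, 49, 30], n=108
χ² = (5−7.52)²/7.52 + (19−12.70)²/12.70 + (4−7.78)²/7.78 + (24−21.48)²/21.48 + (30−36.30)²/36.30 + (26−22.22)²/22.22 = 7.8289
df = 2
p-value (upper-tail) = 0.01995
At α=0.05: p < α → reject H₀

reject H₀: yes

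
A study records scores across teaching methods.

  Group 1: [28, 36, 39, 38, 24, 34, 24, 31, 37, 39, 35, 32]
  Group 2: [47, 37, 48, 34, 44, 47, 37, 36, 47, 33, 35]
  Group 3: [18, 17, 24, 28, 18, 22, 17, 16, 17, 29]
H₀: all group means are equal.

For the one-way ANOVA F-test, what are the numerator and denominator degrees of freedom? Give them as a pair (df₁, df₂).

degrees of freedom = [2, 30]

k = 3 groups, N = 33 total
df = (k−1, N−k) = (3−1, 33−3) = (2, 30)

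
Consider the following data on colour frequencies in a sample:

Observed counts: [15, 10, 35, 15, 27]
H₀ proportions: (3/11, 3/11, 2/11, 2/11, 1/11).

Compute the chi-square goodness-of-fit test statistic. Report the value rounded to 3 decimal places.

n = 102; E_i = n·p_i = [27.82, 27.82, 18.55, 18.55, 9.27]
χ² = (15−27.82)²/27.82 + (10−27.82)²/27.82 + (35−18.55)²/18.55 + (15−18.55)²/18.55 + (27−9.27)²/9.27 = 66.4869
df = 4

test statistic = 66.487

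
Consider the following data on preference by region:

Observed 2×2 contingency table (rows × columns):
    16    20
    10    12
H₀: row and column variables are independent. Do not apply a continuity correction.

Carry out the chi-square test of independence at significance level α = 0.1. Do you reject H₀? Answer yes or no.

Row totals [36, 22], col totals [26, 32], n=58
χ² = (16−16.14)²/16.14 + (20−19.86)²/19.86 + (10−9.86)²/9.86 + (12−12.14)²/12.14 = 0.0056
df = 1
p-value (upper-tail) = 0.94017
At α=0.1: p ≥ α → fail to reject H₀

reject H₀: no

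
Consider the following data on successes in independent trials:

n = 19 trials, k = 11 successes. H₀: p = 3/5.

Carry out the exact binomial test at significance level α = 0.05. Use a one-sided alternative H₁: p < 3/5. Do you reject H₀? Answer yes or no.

reject H₀: no

Exact binomial: n=19, k=11, p₀=3/5=0.6000
P(X≤11) from Σ C(n,i)·p₀^i·(1−p₀)^(n−i)
p-value (one-sided, H₁ less) = 0.51222
At α=0.05: p ≥ α → fail to reject H₀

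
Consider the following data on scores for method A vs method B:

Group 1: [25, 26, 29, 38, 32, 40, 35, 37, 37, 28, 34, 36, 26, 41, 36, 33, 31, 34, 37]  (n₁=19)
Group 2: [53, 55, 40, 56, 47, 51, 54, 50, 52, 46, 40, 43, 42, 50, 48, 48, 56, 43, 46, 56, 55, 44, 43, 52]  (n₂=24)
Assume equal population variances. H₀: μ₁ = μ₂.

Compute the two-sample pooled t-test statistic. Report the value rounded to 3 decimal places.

x̄₁=33.421, s₁=4.799, n₁=19
x̄₂=48.750, s₂=5.318, n₂=24
s_p² = [18·4.799² + 23·5.318²]/41 = 25.9788
SE = √(s_p²·(1/19+1/24)) = 1.5652
t = (33.421−48.750)/1.5652 = -9.7938
df = 41

test statistic = -9.794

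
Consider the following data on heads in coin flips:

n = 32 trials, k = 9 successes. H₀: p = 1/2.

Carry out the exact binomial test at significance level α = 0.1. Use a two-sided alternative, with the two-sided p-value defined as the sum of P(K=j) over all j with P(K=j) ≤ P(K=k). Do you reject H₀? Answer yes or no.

Exact binomial: n=32, k=9, p₀=1/2=0.5000
P(X=j) = C(n,j)·p₀^j·(1−p₀)^(n−j); p = Σ P(X=j) over j with P(X=j) ≤ P(X=9)
p-value (two-sided) = 0.02006
At α=0.1: p < α → reject H₀

reject H₀: yes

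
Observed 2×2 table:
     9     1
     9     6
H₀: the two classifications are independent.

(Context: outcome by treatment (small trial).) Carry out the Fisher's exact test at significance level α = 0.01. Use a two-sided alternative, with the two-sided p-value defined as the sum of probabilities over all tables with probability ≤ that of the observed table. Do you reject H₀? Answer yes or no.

Margins: r₁=10, r₂=15, c₁=18, c₂=7, n=25
p_obs = C(10,9)·C(15,9)/C(25,18); sum pmf over tables with pmf ≤ p_obs
p-value (two-sided) = 0.17935
At α=0.01: p ≥ α → fail to reject H₀

reject H₀: no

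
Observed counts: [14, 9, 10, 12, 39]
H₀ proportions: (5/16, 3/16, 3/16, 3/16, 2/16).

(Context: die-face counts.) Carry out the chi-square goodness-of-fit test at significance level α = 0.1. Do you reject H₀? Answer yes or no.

reject H₀: yes

n = 84; E_i = n·p_i = [26.25, 15.75, 15.75, 15.75, 10.50]
χ² = (14−26.25)²/26.25 + (9−15.75)²/15.75 + (10−15.75)²/15.75 + (12−15.75)²/15.75 + (39−10.50)²/10.50 = 88.9587
df = 4
p-value (upper-tail) = 0.00000
At α=0.1: p < α → reject H₀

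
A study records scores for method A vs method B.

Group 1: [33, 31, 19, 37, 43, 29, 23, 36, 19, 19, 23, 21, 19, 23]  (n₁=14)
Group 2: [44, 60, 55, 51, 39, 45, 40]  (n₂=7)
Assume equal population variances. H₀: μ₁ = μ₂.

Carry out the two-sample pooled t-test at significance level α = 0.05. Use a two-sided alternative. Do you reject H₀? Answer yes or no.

x̄₁=26.786, s₁=8.002, n₁=14
x̄₂=47.714, s₂=7.868, n₂=7
s_p² = [13·8.002² + 6·7.868²]/19 = 63.3571
SE = √(s_p²·(1/14+1/7)) = 3.6846
t = (26.786−47.714)/3.6846 = -5.6800
df = 19
p-value (two-sided) = 0.00002
At α=0.05: p < α → reject H₀

reject H₀: yes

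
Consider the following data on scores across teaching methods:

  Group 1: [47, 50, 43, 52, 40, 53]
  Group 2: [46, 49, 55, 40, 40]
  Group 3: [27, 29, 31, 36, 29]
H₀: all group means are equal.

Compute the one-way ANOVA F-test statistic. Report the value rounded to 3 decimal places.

test statistic = 17.691

Group means [47.50, 46.00, 30.40], grand mean 41.688
SSB = Σnᵢ(x̄ᵢ−x̄)² = 932.738; SSW = ΣΣ(x−x̄ᵢ)² = 342.700
MSB = 932.738/2 = 466.3688; MSW = 342.700/13 = 26.3615
F = MSB/MSW = 17.6913
df = (2, 13)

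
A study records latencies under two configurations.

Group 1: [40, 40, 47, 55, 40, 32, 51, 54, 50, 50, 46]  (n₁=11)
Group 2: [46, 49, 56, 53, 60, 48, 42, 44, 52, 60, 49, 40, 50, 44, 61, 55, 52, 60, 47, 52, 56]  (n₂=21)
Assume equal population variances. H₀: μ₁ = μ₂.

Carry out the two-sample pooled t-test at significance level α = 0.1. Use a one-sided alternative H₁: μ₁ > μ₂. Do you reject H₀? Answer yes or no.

reject H₀: no

x̄₁=45.909, s₁=7.120, n₁=11
x̄₂=51.238, s₂=6.220, n₂=21
s_p² = [10·7.120² + 20·6.220²]/30 = 42.6906
SE = √(s_p²·(1/11+1/21)) = 2.4318
t = (45.909−51.238)/2.4318 = -2.1913
df = 30
p-value (one-sided, H₁ greater) = 0.98184
At α=0.1: p ≥ α → fail to reject H₀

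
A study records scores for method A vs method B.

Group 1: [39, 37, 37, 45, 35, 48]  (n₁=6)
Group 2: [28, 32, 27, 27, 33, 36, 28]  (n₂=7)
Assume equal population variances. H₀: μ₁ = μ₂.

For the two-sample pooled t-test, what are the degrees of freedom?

degrees of freedom = 11

df = n₁ + n₂ − 2 = 6 + 7 − 2 = 11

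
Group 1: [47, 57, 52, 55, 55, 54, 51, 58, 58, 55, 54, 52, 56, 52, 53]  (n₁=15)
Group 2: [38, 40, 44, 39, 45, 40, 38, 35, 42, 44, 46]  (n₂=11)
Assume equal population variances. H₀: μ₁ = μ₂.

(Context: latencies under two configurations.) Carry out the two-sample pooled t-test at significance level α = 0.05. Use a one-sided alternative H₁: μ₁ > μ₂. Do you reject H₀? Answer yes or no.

x̄₁=53.933, s₁=2.915, n₁=15
x̄₂=41.000, s₂=3.464, n₂=11
s_p² = [14·2.915² + 10·3.464²]/24 = 9.9556
SE = √(s_p²·(1/15+1/11)) = 1.2525
t = (53.933−41.000)/1.2525 = 10.3260
df = 24
p-value (one-sided, H₁ greater) = 0.00000
At α=0.05: p < α → reject H₀

reject H₀: yes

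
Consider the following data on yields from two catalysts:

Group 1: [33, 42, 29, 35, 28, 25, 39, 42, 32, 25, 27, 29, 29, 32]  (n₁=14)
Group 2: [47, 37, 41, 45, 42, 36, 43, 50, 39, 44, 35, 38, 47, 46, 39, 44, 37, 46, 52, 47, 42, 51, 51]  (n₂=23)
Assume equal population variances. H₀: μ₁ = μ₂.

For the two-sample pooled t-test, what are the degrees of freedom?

degrees of freedom = 35

df = n₁ + n₂ − 2 = 14 + 23 − 2 = 35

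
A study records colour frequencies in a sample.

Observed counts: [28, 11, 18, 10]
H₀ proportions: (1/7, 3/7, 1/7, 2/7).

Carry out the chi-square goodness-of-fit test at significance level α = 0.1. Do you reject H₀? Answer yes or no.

reject H₀: yes

n = 67; E_i = n·p_i = [9.57, 28.71, 9.57, 19.14]
χ² = (28−9.57)²/9.57 + (11−28.71)²/28.71 + (18−9.57)²/9.57 + (10−19.14)²/19.14 = 58.1990
df = 3
p-value (upper-tail) = 0.00000
At α=0.1: p < α → reject H₀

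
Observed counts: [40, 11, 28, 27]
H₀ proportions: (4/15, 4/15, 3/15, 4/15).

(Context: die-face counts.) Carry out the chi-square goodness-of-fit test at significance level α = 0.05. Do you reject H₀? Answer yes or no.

reject H₀: yes

n = 106; E_i = n·p_i = [28.27, 28.27, 21.20, 28.27]
χ² = (40−28.27)²/28.27 + (11−28.27)²/28.27 + (28−21.20)²/21.20 + (27−28.27)²/28.27 = 17.6557
df = 3
p-value (upper-tail) = 0.00052
At α=0.05: p < α → reject H₀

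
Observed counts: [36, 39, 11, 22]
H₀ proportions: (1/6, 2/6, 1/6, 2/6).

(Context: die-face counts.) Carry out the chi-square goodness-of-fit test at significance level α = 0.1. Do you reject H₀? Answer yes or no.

n = 108; E_i = n·p_i = [18.00, 36.00, 18.00, 36.00]
χ² = (36−18.00)²/18.00 + (39−36.00)²/36.00 + (11−18.00)²/18.00 + (22−36.00)²/36.00 = 26.4167
df = 3
p-value (upper-tail) = 0.00001
At α=0.1: p < α → reject H₀

reject H₀: yes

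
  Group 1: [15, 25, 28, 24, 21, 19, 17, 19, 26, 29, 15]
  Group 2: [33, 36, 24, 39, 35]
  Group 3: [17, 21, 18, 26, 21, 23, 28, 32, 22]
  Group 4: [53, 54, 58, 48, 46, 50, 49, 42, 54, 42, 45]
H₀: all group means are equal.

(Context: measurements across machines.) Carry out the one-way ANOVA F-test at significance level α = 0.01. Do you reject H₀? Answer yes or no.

reject H₀: yes

Group means [21.64, 33.40, 23.11, 49.18], grand mean 32.056
SSB = Σnᵢ(x̄ᵢ−x̄)² = 5149.618; SSW = ΣΣ(x−x̄ᵢ)² = 840.271
MSB = 5149.618/3 = 1716.5394; MSW = 840.271/32 = 26.2585
F = MSB/MSW = 65.3709
df = (3, 32)
p-value (upper-tail) = 0.00000
At α=0.01: p < α → reject H₀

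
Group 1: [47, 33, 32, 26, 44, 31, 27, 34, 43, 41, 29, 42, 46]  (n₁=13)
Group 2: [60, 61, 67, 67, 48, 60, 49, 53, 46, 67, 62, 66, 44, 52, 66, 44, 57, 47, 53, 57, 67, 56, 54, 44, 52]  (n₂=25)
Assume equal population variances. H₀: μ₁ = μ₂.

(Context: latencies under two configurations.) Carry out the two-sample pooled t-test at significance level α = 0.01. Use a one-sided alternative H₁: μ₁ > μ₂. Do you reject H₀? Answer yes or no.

reject H₀: no

x̄₁=36.538, s₁=7.501, n₁=13
x̄₂=55.960, s₂=8.060, n₂=25
s_p² = [12·7.501² + 24·8.060²]/36 = 62.0609
SE = √(s_p²·(1/13+1/25)) = 2.6938
t = (36.538−55.960)/2.6938 = -7.2098
df = 36
p-value (one-sided, H₁ greater) = 1.00000
At α=0.01: p ≥ α → fail to reject H₀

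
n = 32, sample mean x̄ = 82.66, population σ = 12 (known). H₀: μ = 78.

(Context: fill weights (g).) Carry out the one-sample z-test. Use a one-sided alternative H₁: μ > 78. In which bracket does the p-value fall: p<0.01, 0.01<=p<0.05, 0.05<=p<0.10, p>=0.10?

p-value bracket: 0.01<=p<0.05

SE = σ/√n = 12/√32 = 2.1213
z = (x̄−μ₀)/SE = (82.66−78)/2.1213 = 2.1967
p-value (one-sided, H₁ greater) = 0.01402
→ bracket: 0.01<=p<0.05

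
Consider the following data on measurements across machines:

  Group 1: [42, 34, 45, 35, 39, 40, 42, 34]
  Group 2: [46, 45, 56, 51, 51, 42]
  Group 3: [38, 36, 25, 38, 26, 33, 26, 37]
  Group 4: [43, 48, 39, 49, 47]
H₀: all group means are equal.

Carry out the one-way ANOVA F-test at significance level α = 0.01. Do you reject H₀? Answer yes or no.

Group means [38.88, 48.50, 32.38, 45.20], grand mean 40.259
SSB = Σnᵢ(x̄ᵢ−x̄)² = 1042.135; SSW = ΣΣ(x−x̄ᵢ)² = 553.050
MSB = 1042.135/3 = 347.3784; MSW = 553.050/23 = 24.0457
F = MSB/MSW = 14.4466
df = (3, 23)
p-value (upper-tail) = 0.00002
At α=0.01: p < α → reject H₀

reject H₀: yes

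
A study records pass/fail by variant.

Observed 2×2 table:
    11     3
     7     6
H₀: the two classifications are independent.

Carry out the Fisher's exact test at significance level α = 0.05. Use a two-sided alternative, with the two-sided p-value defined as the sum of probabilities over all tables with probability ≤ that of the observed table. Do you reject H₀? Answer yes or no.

Margins: r₁=14, r₂=13, c₁=18, c₂=9, n=27
p_obs = C(14,11)·C(13,7)/C(27,18); sum pmf over tables with pmf ≤ p_obs
p-value (two-sided) = 0.23646
At α=0.05: p ≥ α → fail to reject H₀

reject H₀: no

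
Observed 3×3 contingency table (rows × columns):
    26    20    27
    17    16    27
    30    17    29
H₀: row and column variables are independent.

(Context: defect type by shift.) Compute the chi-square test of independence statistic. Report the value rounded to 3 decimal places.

Row totals [73, 60, 76], col totals [73, 53, 83], n=209
χ² = (26−25.50)²/25.50 + (20−18.51)²/18.51 + (27−28.99)²/28.99 + (17−20.96)²/20.96 + (16−15.22)²/15.22 + (27−23.83)²/23.83 + (30−26.55)²/26.55 + (17−19.27)²/19.27 + (29−30.18)²/30.18 = 2.2399
df = 4

test statistic = 2.240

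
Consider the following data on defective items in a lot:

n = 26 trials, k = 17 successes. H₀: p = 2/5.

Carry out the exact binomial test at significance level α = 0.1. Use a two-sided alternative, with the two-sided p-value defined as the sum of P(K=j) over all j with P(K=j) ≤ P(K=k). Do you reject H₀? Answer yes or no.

Exact binomial: n=26, k=17, p₀=2/5=0.4000
P(X=j) = C(n,j)·p₀^j·(1−p₀)^(n−j); p = Σ P(X=j) over j with P(X=j) ≤ P(X=17)
p-value (two-sided) = 0.01449
At α=0.1: p < α → reject H₀

reject H₀: yes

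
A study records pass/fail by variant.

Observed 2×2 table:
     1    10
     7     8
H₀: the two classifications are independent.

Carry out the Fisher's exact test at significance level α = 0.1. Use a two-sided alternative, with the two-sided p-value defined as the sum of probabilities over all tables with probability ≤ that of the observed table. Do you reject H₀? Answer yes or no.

reject H₀: yes

Margins: r₁=11, r₂=15, c₁=8, c₂=18, n=26
p_obs = C(11,1)·C(15,7)/C(26,8); sum pmf over tables with pmf ≤ p_obs
p-value (two-sided) = 0.08375
At α=0.1: p < α → reject H₀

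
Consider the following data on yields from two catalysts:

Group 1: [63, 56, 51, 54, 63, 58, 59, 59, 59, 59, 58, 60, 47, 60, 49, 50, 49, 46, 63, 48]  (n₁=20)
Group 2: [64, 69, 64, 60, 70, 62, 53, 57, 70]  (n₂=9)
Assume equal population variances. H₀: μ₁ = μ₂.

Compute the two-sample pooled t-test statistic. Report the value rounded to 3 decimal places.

test statistic = -3.295

x̄₁=55.550, s₁=5.744, n₁=20
x̄₂=63.222, s₂=5.932, n₂=9
s_p² = [19·5.744² + 8·5.932²]/27 = 33.6484
SE = √(s_p²·(1/20+1/9)) = 2.3283
t = (55.550−63.222)/2.3283 = -3.2952
df = 27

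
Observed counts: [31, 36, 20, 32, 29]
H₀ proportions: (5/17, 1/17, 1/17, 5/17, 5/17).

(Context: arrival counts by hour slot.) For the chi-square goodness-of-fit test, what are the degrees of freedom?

df = k − 1 = 5 − 1 = 4

degrees of freedom = 4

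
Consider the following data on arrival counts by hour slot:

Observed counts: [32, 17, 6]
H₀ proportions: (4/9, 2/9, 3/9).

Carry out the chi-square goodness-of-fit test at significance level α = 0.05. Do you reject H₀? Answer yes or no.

n = 55; E_i = n·p_i = [24.44, 12.22, 18.33]
χ² = (32−24.44)²/24.44 + (17−12.22)²/12.22 + (6−18.33)²/18.33 = 12.5000
df = 2
p-value (upper-tail) = 0.00193
At α=0.05: p < α → reject H₀

reject H₀: yes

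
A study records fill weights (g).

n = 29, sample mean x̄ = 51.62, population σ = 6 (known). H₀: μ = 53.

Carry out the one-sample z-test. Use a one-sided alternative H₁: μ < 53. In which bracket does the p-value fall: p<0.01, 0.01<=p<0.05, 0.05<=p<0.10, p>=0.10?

SE = σ/√n = 6/√29 = 1.1142
z = (x̄−μ₀)/SE = (51.62−53)/1.1142 = -1.2386
p-value (one-sided, H₁ less) = 0.10775
→ bracket: p>=0.10

p-value bracket: p>=0.10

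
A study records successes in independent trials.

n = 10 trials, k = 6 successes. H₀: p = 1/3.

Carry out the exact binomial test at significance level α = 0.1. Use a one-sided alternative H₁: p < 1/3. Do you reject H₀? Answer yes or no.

Exact binomial: n=10, k=6, p₀=1/3=0.3333
P(X≤6) from Σ C(n,i)·p₀^i·(1−p₀)^(n−i)
p-value (one-sided, H₁ less) = 0.98034
At α=0.1: p ≥ α → fail to reject H₀

reject H₀: no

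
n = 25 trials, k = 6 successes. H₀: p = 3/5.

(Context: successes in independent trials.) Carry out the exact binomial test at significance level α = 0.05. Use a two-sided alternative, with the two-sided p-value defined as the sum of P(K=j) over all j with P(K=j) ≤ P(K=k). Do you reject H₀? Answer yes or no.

reject H₀: yes

Exact binomial: n=25, k=6, p₀=3/5=0.6000
P(X=j) = C(n,j)·p₀^j·(1−p₀)^(n−j); p = Σ P(X=j) over j with P(X=j) ≤ P(X=6)
p-value (two-sided) = 0.00033
At α=0.05: p < α → reject H₀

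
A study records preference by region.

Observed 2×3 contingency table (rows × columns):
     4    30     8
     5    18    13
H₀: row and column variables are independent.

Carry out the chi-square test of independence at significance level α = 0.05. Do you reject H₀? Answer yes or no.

Row totals [42, 36], col totals [9, 48, 21], n=78
χ² = (4−4.85)²/4.85 + (30−25.85)²/25.85 + (8−11.31)²/11.31 + (5−4.15)²/4.15 + (18−22.15)²/22.15 + (13−9.69)²/9.69 = 3.8629
df = 2
p-value (upper-tail) = 0.14494
At α=0.05: p ≥ α → fail to reject H₀

reject H₀: no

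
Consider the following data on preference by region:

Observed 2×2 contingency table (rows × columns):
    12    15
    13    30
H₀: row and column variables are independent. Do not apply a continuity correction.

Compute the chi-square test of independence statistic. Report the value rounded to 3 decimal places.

Row totals [27, 43], col totals [25, 45], n=70
χ² = (12−9.64)²/9.64 + (15−17.36)²/17.36 + (13−15.36)²/15.36 + (30−27.64)²/27.64 = 1.4591
df = 1

test statistic = 1.459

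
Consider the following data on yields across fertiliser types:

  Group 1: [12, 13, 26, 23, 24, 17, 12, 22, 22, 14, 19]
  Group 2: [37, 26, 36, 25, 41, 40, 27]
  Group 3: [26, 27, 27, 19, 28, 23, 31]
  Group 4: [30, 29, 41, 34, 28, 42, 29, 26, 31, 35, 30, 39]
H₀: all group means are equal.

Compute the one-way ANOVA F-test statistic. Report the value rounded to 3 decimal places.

test statistic = 16.808

Group means [18.55, 33.14, 25.86, 32.83], grand mean 27.324
SSB = Σnᵢ(x̄ᵢ−x̄)² = 1464.000; SSW = ΣΣ(x−x̄ᵢ)² = 958.108
MSB = 1464.000/3 = 488.0000; MSW = 958.108/33 = 29.0336
F = MSB/MSW = 16.8081
df = (3, 33)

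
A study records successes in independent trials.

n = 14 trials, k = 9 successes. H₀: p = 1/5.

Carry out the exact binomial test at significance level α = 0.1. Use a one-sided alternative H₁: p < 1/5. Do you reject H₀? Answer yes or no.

Exact binomial: n=14, k=9, p₀=1/5=0.2000
P(X≤9) from Σ C(n,i)·p₀^i·(1−p₀)^(n−i)
p-value (one-sided, H₁ less) = 0.99995
At α=0.1: p ≥ α → fail to reject H₀

reject H₀: no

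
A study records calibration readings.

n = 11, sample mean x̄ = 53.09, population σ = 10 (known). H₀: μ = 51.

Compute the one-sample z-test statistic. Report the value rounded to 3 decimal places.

SE = σ/√n = 10/√11 = 3.0151
z = (x̄−μ₀)/SE = (53.09−51)/3.0151 = 0.6932

test statistic = 0.693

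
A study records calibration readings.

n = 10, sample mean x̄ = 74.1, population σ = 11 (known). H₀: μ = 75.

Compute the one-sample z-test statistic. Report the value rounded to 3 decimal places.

SE = σ/√n = 11/√10 = 3.4785
z = (x̄−μ₀)/SE = (74.1−75)/3.4785 = -0.2587

test statistic = -0.259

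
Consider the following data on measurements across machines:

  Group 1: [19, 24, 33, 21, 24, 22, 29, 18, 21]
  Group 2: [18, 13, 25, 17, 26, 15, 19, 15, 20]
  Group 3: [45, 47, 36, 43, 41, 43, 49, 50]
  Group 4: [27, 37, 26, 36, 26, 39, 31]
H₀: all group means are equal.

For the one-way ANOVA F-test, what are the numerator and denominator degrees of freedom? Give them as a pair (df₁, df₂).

degrees of freedom = [3, 29]

k = 4 groups, N = 33 total
df = (k−1, N−k) = (4−1, 33−4) = (3, 29)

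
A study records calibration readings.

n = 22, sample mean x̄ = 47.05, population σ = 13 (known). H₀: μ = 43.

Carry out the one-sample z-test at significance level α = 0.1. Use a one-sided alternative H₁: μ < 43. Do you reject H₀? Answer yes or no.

SE = σ/√n = 13/√22 = 2.7716
z = (x̄−μ₀)/SE = (47.05−43)/2.7716 = 1.4612
p-value (one-sided, H₁ less) = 0.92803
At α=0.1: p ≥ α → fail to reject H₀

reject H₀: no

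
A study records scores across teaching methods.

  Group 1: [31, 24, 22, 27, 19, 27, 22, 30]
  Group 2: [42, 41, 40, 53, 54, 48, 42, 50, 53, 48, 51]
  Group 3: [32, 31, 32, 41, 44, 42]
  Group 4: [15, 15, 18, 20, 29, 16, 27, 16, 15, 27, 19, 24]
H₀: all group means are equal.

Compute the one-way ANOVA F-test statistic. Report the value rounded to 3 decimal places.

Group means [25.25, 47.45, 37.00, 20.08], grand mean 32.081
SSB = Σnᵢ(x̄ᵢ−x̄)² = 4845.613; SSW = ΣΣ(x−x̄ᵢ)² = 887.144
MSB = 4845.613/3 = 1615.2043; MSW = 887.144/33 = 26.8831
F = MSB/MSW = 60.0824
df = (3, 33)

test statistic = 60.082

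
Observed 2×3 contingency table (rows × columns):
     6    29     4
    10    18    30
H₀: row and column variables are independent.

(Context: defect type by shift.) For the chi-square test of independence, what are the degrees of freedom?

degrees of freedom = 2

df = (r−1)(c−1) = (2−1)·(3−1) = 2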